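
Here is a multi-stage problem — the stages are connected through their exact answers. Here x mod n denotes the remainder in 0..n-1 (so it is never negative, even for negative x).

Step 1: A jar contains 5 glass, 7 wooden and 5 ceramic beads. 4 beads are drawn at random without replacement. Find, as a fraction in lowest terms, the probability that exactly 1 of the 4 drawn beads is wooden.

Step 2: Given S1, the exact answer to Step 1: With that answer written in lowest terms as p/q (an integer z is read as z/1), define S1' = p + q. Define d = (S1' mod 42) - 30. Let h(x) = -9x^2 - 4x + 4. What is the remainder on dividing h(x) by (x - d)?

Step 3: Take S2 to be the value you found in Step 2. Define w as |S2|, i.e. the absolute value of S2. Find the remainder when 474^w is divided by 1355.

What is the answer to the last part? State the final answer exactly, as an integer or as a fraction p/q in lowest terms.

524

Step 1: total draws C(17,4) = 2380; favorable C(7,1)*C(10,3) = 840; P = 6/17; answer 6/17
Step 2: S1 = 6/17; threaded value p + q = 23; d = -7; remainder = value at the root: -9*(-7)^2 - 4*(-7)^1 + 4 = (-441) + (28) + (4) = -409; answer -409
Step 3: S2 = -409; w = 409; squarings mod 1355: 474^1=474, 474^2=1101, 474^4=831, 474^8=866, 474^16=641, 474^32=316, 474^64=941, 474^128=666, 474^256=471; 474^409 = 474^1 * 474^8 * 474^16 * 474^128 * 474^256 = 524 (mod 1355); answer 524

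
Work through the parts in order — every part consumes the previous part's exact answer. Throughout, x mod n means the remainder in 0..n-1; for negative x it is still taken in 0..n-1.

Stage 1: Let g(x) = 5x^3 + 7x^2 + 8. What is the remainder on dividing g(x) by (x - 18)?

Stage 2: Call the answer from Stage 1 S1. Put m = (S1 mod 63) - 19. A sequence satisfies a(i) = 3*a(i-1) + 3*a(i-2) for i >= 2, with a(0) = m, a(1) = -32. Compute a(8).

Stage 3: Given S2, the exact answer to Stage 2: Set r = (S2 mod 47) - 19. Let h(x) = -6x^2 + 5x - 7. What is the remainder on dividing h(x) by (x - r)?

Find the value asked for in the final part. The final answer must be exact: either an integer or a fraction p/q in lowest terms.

-266

Stage 1: remainder = value at the root: 5*(18)^3 + 7*(18)^2 + 8 = (29160) + (2268) + (8) = 31436; answer 31436
Stage 2: S1 = 31436; m = 43; a(2) = 3*(-32) + 3*(43) = 33; iterating: a(2)=33, a(3)=3, a(4)=108, a(5)=333, a(6)=1323, a(7)=4968, a(8)=18873; answer 18873
Stage 3: S2 = 18873; r = 7; remainder = value at the root: -6*(7)^2 + 5*(7)^1 - 7 = (-294) + (35) + (-7) = -266; answer -266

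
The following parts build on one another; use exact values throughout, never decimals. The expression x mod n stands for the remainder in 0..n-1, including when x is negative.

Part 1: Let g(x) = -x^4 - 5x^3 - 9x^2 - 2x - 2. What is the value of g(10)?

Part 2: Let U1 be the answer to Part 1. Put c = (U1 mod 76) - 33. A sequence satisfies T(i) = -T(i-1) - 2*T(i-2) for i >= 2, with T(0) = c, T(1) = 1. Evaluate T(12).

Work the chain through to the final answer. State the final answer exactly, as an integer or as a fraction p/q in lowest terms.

Part 1: -1*(10)^4 - 5*(10)^3 - 9*(10)^2 - 2*(10)^1 - 2 = (-10000) + (-5000) + (-900) + (-20) + (-2) = -15922; answer -15922
Part 2: U1 = -15922; c = 5; T(2) = -1*(1) - 2*(5) = -11; iterating: T(2)=-11, T(3)=9, T(4)=13, T(5)=-31, T(6)=5, T(7)=57, T(8)=-67, T(9)=-47, T(10)=181, T(11)=-87, T(12)=-275; answer -275

-275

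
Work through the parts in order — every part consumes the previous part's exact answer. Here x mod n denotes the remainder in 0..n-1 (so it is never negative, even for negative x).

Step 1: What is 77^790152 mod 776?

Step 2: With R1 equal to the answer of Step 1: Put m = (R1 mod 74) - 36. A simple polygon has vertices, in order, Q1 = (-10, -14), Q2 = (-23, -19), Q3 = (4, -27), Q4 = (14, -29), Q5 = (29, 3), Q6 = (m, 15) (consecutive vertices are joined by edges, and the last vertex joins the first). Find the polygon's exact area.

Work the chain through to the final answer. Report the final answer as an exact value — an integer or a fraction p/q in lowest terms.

Step 1: squarings mod 776: 77^1=77, 77^2=497, 77^4=241, 77^8=657, 77^16=193, 77^32=1, 77^64=1, 77^128=1, 77^256=1, 77^512=1, 77^1024=1, 77^2048=1, 77^4096=1, 77^8192=1, 77^16384=1, 77^32768=1, 77^65536=1, 77^131072=1, 77^262144=1, 77^524288=1; 77^790152 = 77^8 * 77^128 * 77^512 * 77^1024 * 77^2048 * 77^262144 * 77^524288 = 657 (mod 776); answer 657
Step 2: R1 = 657; m = 29; cross terms: (-10*-19 - -23*-14)=-132, (-23*-27 - 4*-19)=697, (4*-29 - 14*-27)=262, (14*3 - 29*-29)=883, (29*15 - 29*3)=348, (29*-14 - -10*15)=-256; twice the area = |1802| = 1802; area = 901; answer 901

901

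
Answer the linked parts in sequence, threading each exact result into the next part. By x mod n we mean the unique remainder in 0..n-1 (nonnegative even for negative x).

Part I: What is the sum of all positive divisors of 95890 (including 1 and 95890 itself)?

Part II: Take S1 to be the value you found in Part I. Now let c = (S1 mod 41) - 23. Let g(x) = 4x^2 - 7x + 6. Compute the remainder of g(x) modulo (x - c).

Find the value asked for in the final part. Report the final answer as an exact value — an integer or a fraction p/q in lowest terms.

2096

Part I: 95890 = 2 * 5 * 43 * 223; sigma = (1 + 2) * (1 + 5) * (1 + 43) * (1 + 223) = 3 * 6 * 44 * 224 = 177408; answer 177408
Part II: S1 = 177408; c = -22; remainder = value at the root: 4*(-22)^2 - 7*(-22)^1 + 6 = (1936) + (154) + (6) = 2096; answer 2096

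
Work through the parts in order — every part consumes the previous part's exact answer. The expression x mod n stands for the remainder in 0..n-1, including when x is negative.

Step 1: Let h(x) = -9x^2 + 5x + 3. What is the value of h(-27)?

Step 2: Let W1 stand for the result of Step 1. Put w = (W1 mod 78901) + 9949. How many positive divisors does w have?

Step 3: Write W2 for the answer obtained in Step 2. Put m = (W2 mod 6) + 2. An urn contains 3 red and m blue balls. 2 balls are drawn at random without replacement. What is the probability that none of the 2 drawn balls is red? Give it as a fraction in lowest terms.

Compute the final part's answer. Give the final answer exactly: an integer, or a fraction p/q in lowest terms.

5/12

Step 1: -9*(-27)^2 + 5*(-27)^1 + 3 = (-6561) + (-135) + (3) = -6693; answer -6693
Step 2: W1 = -6693; w = 82157; 82157 = 29 * 2833; number of divisors = (1+1) * (1+1) = 4; answer 4
Step 3: W2 = 4; m = 6; total draws C(9,2) = 36; favorable C(6,2) = 15; P = 5/12; answer 5/12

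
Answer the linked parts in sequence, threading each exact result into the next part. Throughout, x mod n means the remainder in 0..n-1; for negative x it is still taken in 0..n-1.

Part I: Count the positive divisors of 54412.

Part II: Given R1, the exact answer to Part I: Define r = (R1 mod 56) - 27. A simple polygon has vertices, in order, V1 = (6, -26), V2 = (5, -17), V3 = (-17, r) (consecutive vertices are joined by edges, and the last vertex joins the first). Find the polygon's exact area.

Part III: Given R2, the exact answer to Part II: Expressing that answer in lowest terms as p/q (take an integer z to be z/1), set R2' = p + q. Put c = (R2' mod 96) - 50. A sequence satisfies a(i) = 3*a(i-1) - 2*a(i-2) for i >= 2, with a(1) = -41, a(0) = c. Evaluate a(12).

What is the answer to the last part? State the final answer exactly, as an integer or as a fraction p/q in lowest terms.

24523

Part I: 54412 = 2^2 * 61 * 223; number of divisors = (2+1) * (1+1) * (1+1) = 12; answer 12
Part II: R1 = 12; r = -15; cross terms: (6*-17 - 5*-26)=28, (5*-15 - -17*-17)=-364, (-17*-26 - 6*-15)=532; twice the area = |196| = 196; area = 98; answer 98
Part III: R2 = 98; threaded value p + q = 99; c = -47; a(2) = 3*(-41) - 2*(-47) = -29; iterating: a(2)=-29, a(3)=-5, a(4)=43, a(5)=139, a(6)=331, a(7)=715, a(8)=1483, a(9)=3019, a(10)=6091, a(11)=12235, a(12)=24523; answer 24523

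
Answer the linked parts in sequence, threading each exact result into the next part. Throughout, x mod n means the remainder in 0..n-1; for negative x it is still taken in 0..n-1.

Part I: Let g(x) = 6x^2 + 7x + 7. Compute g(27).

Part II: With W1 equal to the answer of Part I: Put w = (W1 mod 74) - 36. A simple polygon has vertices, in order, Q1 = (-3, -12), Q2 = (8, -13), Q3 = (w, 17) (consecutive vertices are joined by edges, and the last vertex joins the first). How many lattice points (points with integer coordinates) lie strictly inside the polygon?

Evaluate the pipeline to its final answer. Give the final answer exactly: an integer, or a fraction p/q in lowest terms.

168

Part I: 6*(27)^2 + 7*(27)^1 + 7 = (4374) + (189) + (7) = 4570; answer 4570
Part II: W1 = 4570; w = 20; cross terms: (-3*-13 - 8*-12)=135, (8*17 - 20*-13)=396, (20*-12 - -3*17)=-189; twice the area = |342| = 342; area = 171; boundary points = 1 + 6 + 1 = 8; strictly interior points = area - boundary/2 + 1 = 168; answer 168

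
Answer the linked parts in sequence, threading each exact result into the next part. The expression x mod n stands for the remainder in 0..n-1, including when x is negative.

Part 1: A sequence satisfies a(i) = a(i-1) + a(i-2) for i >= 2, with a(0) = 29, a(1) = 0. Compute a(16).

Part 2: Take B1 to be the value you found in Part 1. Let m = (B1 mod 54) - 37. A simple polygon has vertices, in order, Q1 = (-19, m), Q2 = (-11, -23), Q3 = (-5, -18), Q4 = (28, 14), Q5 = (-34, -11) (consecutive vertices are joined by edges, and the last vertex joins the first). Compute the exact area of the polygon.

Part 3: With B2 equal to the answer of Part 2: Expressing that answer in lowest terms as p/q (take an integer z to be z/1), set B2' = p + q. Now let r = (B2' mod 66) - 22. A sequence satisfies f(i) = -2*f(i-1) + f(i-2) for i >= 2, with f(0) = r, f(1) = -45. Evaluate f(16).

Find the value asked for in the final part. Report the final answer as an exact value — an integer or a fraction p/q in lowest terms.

27233215

Part 1: a(2) = 1*(0) + 1*(29) = 29; iterating: a(2)=29, a(3)=29, a(4)=58, a(5)=87, a(6)=145, a(7)=232, a(8)=377, a(9)=609, a(10)=986, a(11)=1595, a(12)=2581, a(13)=4176, a(14)=6757, a(15)=10933, a(16)=17690; answer 17690
Part 2: B1 = 17690; m = -5; cross terms: (-19*-23 - -11*-5)=382, (-11*-18 - -5*-23)=83, (-5*14 - 28*-18)=434, (28*-11 - -34*14)=168, (-34*-5 - -19*-11)=-39; twice the area = |1028| = 1028; area = 514; answer 514
Part 3: B2 = 514; threaded value p + q = 515; r = 31; f(2) = -2*(-45) + 1*(31) = 121; iterating: f(2)=121, f(3)=-287, f(4)=695, f(5)=-1677, f(6)=4049, f(7)=-9775, f(8)=23599, f(9)=-56973, f(10)=137545, f(11)=-332063, f(12)=801671, f(13)=-1935405, f(14)=4672481, f(15)=-11280367, f(16)=27233215; answer 27233215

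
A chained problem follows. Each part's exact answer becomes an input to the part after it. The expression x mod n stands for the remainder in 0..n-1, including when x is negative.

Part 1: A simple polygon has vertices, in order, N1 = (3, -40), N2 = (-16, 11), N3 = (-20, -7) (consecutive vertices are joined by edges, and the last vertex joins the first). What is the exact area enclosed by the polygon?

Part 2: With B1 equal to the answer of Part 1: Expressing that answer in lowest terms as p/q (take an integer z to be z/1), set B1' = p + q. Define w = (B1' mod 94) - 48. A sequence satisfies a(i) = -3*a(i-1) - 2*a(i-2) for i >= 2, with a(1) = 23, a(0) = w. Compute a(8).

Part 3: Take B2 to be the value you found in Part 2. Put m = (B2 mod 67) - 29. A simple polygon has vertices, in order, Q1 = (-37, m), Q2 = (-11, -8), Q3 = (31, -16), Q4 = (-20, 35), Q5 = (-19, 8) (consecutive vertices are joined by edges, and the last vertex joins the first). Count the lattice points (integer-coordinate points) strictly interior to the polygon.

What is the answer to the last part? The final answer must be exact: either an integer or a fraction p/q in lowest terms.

1123

Part 1: cross terms: (3*11 - -16*-40)=-607, (-16*-7 - -20*11)=332, (-20*-40 - 3*-7)=821; twice the area = |546| = 546; area = 273; answer 273
Part 2: B1 = 273; threaded value p + q = 274; w = 38; a(2) = -3*(23) - 2*(38) = -145; iterating: a(2)=-145, a(3)=389, a(4)=-877, a(5)=1853, a(6)=-3805, a(7)=7709, a(8)=-15517; answer -15517
Part 3: B2 = -15517; m = -2; cross terms: (-37*-8 - -11*-2)=274, (-11*-16 - 31*-8)=424, (31*35 - -20*-16)=765, (-20*8 - -19*35)=505, (-19*-2 - -37*8)=334; twice the area = |2302| = 2302; area = 1151; boundary points = 2 + 2 + 51 + 1 + 2 = 58; strictly interior points = area - boundary/2 + 1 = 1123; answer 1123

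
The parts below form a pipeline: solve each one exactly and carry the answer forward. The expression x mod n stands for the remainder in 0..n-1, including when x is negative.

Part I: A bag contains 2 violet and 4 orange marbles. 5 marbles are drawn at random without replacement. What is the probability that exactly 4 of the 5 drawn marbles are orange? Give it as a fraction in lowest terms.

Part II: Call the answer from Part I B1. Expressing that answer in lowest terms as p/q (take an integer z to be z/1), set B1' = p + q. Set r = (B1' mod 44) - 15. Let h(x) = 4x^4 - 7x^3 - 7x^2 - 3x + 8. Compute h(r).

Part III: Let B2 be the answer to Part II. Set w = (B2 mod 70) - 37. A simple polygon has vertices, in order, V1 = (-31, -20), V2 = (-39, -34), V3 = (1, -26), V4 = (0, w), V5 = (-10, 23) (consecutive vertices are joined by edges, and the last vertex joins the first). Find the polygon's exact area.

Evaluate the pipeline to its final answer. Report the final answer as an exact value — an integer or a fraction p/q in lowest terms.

1993/2

Part I: total draws C(6,5) = 6; favorable C(4,4)*C(2,1) = 2; P = 1/3; answer 1/3
Part II: B1 = 1/3; threaded value p + q = 4; r = -11; 4*(-11)^4 - 7*(-11)^3 - 7*(-11)^2 - 3*(-11)^1 + 8 = (58564) + (9317) + (-847) + (33) + (8) = 67075; answer 67075
Part III: B2 = 67075; w = -22; cross terms: (-31*-34 - -39*-20)=274, (-39*-26 - 1*-34)=1048, (1*-22 - 0*-26)=-22, (0*23 - -10*-22)=-220, (-10*-20 - -31*23)=913; twice the area = |1993| = 1993; area = 1993/2; answer 1993/2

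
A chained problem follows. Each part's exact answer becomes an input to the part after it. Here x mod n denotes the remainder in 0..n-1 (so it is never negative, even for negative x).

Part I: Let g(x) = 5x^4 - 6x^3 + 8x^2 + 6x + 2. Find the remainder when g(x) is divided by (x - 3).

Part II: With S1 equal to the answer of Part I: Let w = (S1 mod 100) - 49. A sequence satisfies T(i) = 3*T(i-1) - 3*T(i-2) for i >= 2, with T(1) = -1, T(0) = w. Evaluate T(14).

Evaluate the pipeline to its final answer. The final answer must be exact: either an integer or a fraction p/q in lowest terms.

28431

Part I: remainder = value at the root: 5*(3)^4 - 6*(3)^3 + 8*(3)^2 + 6*(3)^1 + 2 = (405) + (-162) + (72) + (18) + (2) = 335; answer 335
Part II: S1 = 335; w = -14; T(2) = 3*(-1) - 3*(-14) = 39; iterating: T(2)=39, T(3)=120, T(4)=243, T(5)=369, T(6)=378, T(7)=27, T(8)=-1053, T(9)=-3240, T(10)=-6561, T(11)=-9963, T(12)=-10206, T(13)=-729, T(14)=28431; answer 28431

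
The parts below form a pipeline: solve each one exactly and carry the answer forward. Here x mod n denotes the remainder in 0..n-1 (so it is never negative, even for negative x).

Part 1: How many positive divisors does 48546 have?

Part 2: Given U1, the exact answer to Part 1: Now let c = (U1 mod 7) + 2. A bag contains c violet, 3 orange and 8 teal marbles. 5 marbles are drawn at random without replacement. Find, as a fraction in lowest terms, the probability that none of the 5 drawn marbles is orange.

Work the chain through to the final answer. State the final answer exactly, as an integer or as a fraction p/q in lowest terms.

11/34

Part 1: 48546 = 2 * 3^3 * 29 * 31; number of divisors = (1+1) * (3+1) * (1+1) * (1+1) = 32; answer 32
Part 2: U1 = 32; c = 6; total draws C(17,5) = 6188; favorable C(14,5) = 2002; P = 11/34; answer 11/34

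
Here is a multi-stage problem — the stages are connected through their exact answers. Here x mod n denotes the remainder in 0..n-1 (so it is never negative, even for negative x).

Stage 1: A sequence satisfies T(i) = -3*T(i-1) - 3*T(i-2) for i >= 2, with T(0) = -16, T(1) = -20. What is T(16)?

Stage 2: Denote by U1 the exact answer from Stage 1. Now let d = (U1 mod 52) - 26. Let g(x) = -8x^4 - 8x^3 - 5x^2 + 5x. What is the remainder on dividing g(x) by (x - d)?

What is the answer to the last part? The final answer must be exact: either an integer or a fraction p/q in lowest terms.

-3518710

Stage 1: T(2) = -3*(-20) - 3*(-16) = 108; iterating: T(2)=108, T(3)=-264, T(4)=468, T(5)=-612, T(6)=432, T(7)=540, T(8)=-2916, T(9)=7128, T(10)=-12636, T(11)=16524, T(12)=-11664, T(13)=-14580, T(14)=78732, T(15)=-192456, T(16)=341172; answer 341172
Stage 2: U1 = 341172; d = -26; remainder = value at the root: -8*(-26)^4 - 8*(-26)^3 - 5*(-26)^2 + 5*(-26)^1 = (-3655808) + (140608) + (-3380) + (-130) = -3518710; answer -3518710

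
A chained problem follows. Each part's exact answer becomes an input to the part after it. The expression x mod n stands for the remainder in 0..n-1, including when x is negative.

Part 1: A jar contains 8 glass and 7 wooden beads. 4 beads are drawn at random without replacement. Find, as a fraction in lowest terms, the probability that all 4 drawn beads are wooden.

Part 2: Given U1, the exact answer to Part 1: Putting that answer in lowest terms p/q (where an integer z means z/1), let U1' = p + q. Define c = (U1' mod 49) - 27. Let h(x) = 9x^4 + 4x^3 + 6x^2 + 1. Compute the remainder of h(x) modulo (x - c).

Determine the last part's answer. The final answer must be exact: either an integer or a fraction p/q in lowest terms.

266852

Part 1: total draws C(15,4) = 1365; favorable C(7,4) = 35; P = 1/39; answer 1/39
Part 2: U1 = 1/39; threaded value p + q = 40; c = 13; remainder = value at the root: 9*(13)^4 + 4*(13)^3 + 6*(13)^2 + 1 = (257049) + (8788) + (1014) + (1) = 266852; answer 266852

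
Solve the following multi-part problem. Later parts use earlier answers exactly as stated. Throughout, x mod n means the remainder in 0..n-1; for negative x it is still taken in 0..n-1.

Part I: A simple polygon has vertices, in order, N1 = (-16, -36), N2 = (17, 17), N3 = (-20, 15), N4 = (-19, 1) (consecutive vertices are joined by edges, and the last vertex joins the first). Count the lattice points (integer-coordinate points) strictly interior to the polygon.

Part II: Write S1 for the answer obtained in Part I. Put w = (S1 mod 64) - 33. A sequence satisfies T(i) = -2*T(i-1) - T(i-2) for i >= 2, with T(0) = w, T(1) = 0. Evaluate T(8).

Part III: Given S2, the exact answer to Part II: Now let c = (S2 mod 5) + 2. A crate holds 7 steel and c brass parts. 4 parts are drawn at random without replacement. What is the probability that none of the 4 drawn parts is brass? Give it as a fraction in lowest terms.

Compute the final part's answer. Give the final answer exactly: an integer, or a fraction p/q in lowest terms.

5/18

Part I: cross terms: (-16*17 - 17*-36)=340, (17*15 - -20*17)=595, (-20*1 - -19*15)=265, (-19*-36 - -16*1)=700; twice the area = |1900| = 1900; area = 950; boundary points = 1 + 1 + 1 + 1 = 4; strictly interior points = area - boundary/2 + 1 = 949; answer 949
Part II: S1 = 949; w = 20; T(2) = -2*(0) - 1*(20) = -20; iterating: T(2)=-20, T(3)=40, T(4)=-60, T(5)=80, T(6)=-100, T(7)=120, T(8)=-140; answer -140
Part III: S2 = -140; c = 2; total draws C(9,4) = 126; favorable C(7,4) = 35; P = 5/18; answer 5/18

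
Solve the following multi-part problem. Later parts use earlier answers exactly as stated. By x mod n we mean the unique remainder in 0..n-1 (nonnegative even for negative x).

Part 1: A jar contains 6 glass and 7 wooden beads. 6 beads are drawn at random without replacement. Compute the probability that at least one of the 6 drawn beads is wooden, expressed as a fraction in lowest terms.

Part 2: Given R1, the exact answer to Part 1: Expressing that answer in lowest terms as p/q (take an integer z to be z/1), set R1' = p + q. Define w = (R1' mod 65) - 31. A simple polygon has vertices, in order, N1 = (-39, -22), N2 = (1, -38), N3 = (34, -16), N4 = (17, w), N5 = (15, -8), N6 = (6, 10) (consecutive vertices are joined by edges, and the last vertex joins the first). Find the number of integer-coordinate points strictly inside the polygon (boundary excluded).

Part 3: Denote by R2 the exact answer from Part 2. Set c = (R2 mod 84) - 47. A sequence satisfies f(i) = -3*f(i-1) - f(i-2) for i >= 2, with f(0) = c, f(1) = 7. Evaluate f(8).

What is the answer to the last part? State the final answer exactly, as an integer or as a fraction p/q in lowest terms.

Part 1: total draws C(13,6) = 1716; complement C(6,6) = 1; favorable 1716 - 1 = 1715; P = 1715/1716; answer 1715/1716
Part 2: R1 = 1715/1716; threaded value p + q = 3431; w = 20; cross terms: (-39*-38 - 1*-22)=1504, (1*-16 - 34*-38)=1276, (34*20 - 17*-16)=952, (17*-8 - 15*20)=-436, (15*10 - 6*-8)=198, (6*-22 - -39*10)=258; twice the area = |3752| = 3752; area = 1876; boundary points = 8 + 11 + 1 + 2 + 9 + 1 = 32; strictly interior points = area - boundary/2 + 1 = 1861; answer 1861
Part 3: R2 = 1861; c = -34; f(2) = -3*(7) - 1*(-34) = 13; iterating: f(2)=13, f(3)=-46, f(4)=125, f(5)=-329, f(6)=862, f(7)=-2257, f(8)=5909; answer 5909

5909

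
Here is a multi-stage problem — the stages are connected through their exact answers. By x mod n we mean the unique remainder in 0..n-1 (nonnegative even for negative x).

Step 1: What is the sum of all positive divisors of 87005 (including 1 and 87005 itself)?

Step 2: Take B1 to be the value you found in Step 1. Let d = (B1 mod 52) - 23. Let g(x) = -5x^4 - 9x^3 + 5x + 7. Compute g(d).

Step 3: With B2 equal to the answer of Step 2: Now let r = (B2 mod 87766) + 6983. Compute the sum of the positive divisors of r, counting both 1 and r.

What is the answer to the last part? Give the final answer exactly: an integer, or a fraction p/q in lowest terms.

27360

Step 1: 87005 = 5 * 17401; sigma = (1 + 5) * (1 + 17401) = 6 * 17402 = 104412; answer 104412
Step 2: B1 = 104412; d = 25; -5*(25)^4 - 9*(25)^3 + 5*(25)^1 + 7 = (-1953125) + (-140625) + (125) + (7) = -2093618; answer -2093618
Step 3: B2 = -2093618; r = 19749; 19749 = 3 * 29 * 227; sigma = (1 + 3) * (1 + 29) * (1 + 227) = 4 * 30 * 228 = 27360; answer 27360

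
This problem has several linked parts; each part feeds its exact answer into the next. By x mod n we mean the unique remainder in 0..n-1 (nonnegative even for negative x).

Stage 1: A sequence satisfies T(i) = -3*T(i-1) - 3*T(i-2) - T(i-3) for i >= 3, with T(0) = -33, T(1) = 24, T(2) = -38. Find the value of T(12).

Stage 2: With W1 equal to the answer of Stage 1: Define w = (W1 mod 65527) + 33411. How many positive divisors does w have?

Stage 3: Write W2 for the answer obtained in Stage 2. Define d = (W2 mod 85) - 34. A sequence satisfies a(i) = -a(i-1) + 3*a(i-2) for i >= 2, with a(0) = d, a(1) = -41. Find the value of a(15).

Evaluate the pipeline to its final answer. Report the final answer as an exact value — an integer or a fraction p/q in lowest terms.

Stage 1: T(3) = -3*(-38) - 3*(24) - 1*(-33) = 75; iterating: T(3)=75, T(4)=-135, T(5)=218, T(6)=-324, T(7)=453, T(8)=-605, T(9)=780, T(10)=-978, T(11)=1199, T(12)=-1443; answer -1443
Stage 2: W1 = -1443; w = 97495; 97495 = 5 * 17 * 31 * 37; number of divisors = (1+1) * (1+1) * (1+1) * (1+1) = 16; answer 16
Stage 3: W2 = 16; d = -18; a(2) = -1*(-41) + 3*(-18) = -13; iterating: a(2)=-13, a(3)=-110, a(4)=71, a(5)=-401, a(6)=614, a(7)=-1817, a(8)=3659, a(9)=-9110, a(10)=20087, a(11)=-47417, a(12)=107678, a(13)=-249929, a(14)=572963, a(15)=-1322750; answer -1322750

-1322750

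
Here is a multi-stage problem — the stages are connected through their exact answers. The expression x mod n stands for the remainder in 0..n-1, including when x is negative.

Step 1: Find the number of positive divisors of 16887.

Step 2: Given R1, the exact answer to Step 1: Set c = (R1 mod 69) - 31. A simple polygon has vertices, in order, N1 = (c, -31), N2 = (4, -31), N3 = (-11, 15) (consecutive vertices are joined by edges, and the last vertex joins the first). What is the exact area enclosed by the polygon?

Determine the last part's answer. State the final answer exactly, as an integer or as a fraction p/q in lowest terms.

621

Step 1: 16887 = 3 * 13 * 433; number of divisors = (1+1) * (1+1) * (1+1) = 8; answer 8
Step 2: R1 = 8; c = -23; cross terms: (-23*-31 - 4*-31)=837, (4*15 - -11*-31)=-281, (-11*-31 - -23*15)=686; twice the area = |1242| = 1242; area = 621; answer 621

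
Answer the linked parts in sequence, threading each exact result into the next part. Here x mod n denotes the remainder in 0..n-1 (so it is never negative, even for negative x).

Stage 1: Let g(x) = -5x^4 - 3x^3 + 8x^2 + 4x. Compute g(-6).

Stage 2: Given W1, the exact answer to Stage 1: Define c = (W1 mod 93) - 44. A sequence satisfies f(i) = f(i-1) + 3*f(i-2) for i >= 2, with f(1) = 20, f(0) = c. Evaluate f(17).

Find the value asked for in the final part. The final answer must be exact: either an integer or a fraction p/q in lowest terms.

-8658148

Stage 1: -5*(-6)^4 - 3*(-6)^3 + 8*(-6)^2 + 4*(-6)^1 = (-6480) + (648) + (288) + (-24) = -5568; answer -5568
Stage 2: W1 = -5568; c = -32; f(2) = 1*(20) + 3*(-32) = -76; iterating: f(2)=-76, f(3)=-16, f(4)=-244, f(5)=-292, f(6)=-1024, f(7)=-1900, f(8)=-4972, f(9)=-10672, f(10)=-25588, f(11)=-57604, f(12)=-134368, f(13)=-307180, f(14)=-710284, f(15)=-1631824, f(16)=-3762676, f(17)=-8658148; answer -8658148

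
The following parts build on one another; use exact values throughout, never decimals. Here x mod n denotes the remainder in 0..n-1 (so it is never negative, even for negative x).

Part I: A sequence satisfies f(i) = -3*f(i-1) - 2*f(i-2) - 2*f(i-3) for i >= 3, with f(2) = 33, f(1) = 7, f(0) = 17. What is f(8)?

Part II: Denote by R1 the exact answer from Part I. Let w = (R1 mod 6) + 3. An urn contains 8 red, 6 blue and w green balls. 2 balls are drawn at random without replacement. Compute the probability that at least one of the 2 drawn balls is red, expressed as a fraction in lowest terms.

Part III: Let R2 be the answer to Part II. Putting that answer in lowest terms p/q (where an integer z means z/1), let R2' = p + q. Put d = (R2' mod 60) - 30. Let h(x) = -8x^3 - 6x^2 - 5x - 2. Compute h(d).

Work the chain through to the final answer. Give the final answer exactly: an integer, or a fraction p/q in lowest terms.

Part I: f(3) = -3*(33) - 2*(7) - 2*(17) = -147; iterating: f(3)=-147, f(4)=361, f(5)=-855, f(6)=2137, f(7)=-5423, f(8)=13705; answer 13705
Part II: R1 = 13705; w = 4; total draws C(18,2) = 153; complement C(10,2) = 45; favorable 153 - 45 = 108; P = 12/17; answer 12/17
Part III: R2 = 12/17; threaded value p + q = 29; d = -1; -8*(-1)^3 - 6*(-1)^2 - 5*(-1)^1 - 2 = (8) + (-6) + (5) + (-2) = 5; answer 5

5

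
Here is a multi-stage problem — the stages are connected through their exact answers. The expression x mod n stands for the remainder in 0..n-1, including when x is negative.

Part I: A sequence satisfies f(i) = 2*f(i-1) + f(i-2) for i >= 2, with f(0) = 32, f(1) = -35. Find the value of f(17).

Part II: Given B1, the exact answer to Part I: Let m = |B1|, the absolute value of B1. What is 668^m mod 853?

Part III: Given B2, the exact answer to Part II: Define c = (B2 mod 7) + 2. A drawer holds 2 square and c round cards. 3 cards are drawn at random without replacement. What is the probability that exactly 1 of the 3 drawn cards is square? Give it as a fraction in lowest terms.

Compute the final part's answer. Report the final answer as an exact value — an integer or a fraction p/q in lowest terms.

1/2

Part I: f(2) = 2*(-35) + 1*(32) = -38; iterating: f(2)=-38, f(3)=-111, f(4)=-260, f(5)=-631, f(6)=-1522, f(7)=-3675, f(8)=-8872, f(9)=-21419, f(10)=-51710, f(11)=-124839, f(12)=-301388, f(13)=-727615, f(14)=-1756618, f(15)=-4240851, f(16)=-10238320, f(17)=-24717491; answer -24717491
Part II: B1 = -24717491; m = 24717491; squarings mod 853: 668^1=668, 668^2=105, 668^4=789, 668^8=684, 668^16=412, 668^32=850, 668^64=9, 668^128=81, 668^256=590, 668^512=76, 668^1024=658, 668^2048=493, 668^4096=797, 668^8192=577, 668^16384=259, 668^32768=547, 668^65536=659, 668^131072=104, 668^262144=580, 668^524288=318, 668^1048576=470, 668^2097152=826, 668^4194304=729, 668^8388608=22, 668^16777216=484; 668^24717491 = 668^1 * 668^2 * 668^16 * 668^32 * 668^128 * 668^2048 * 668^8192 * 668^65536 * 668^524288 * 668^1048576 * 668^2097152 * 668^4194304 * 668^16777216 = 383 (mod 853); answer 383
Part III: B2 = 383; c = 7; total draws C(9,3) = 84; favorable C(2,1)*C(7,2) = 42; P = 1/2; answer 1/2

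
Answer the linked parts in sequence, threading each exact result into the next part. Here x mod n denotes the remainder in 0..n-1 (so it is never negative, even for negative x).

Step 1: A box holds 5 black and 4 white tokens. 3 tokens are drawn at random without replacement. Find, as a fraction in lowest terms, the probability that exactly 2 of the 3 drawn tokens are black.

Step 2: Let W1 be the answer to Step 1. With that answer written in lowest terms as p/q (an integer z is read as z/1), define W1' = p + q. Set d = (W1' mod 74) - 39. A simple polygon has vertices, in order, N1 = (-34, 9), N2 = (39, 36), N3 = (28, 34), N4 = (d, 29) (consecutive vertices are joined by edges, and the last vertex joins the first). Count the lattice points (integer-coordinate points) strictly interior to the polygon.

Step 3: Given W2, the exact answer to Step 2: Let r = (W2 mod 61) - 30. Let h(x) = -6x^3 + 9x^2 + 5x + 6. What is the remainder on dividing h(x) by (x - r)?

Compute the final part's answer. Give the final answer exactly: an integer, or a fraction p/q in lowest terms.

Step 1: total draws C(9,3) = 84; favorable C(5,2)*C(4,1) = 40; P = 10/21; answer 10/21
Step 2: W1 = 10/21; threaded value p + q = 31; d = -8; cross terms: (-34*36 - 39*9)=-1575, (39*34 - 28*36)=318, (28*29 - -8*34)=1084, (-8*9 - -34*29)=914; twice the area = |741| = 741; area = 741/2; boundary points = 1 + 1 + 1 + 2 = 5; strictly interior points = area - boundary/2 + 1 = 369; answer 369
Step 3: W2 = 369; r = -27; remainder = value at the root: -6*(-27)^3 + 9*(-27)^2 + 5*(-27)^1 + 6 = (118098) + (6561) + (-135) + (6) = 124530; answer 124530

124530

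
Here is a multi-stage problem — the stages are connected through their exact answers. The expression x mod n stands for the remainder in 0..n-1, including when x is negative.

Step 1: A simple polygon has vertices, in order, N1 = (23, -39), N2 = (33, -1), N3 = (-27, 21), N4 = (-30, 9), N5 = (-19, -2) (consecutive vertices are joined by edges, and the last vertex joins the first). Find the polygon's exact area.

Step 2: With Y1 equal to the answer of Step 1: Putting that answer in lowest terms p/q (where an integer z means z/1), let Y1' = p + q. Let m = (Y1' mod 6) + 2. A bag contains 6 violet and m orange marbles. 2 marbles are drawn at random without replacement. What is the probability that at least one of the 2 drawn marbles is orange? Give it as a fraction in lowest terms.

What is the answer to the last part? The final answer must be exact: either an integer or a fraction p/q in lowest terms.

Step 1: cross terms: (23*-1 - 33*-39)=1264, (33*21 - -27*-1)=666, (-27*9 - -30*21)=387, (-30*-2 - -19*9)=231, (-19*-39 - 23*-2)=787; twice the area = |3335| = 3335; area = 3335/2; answer 3335/2
Step 2: Y1 = 3335/2; threaded value p + q = 3337; m = 3; total draws C(9,2) = 36; complement C(6,2) = 15; favorable 36 - 15 = 21; P = 7/12; answer 7/12

7/12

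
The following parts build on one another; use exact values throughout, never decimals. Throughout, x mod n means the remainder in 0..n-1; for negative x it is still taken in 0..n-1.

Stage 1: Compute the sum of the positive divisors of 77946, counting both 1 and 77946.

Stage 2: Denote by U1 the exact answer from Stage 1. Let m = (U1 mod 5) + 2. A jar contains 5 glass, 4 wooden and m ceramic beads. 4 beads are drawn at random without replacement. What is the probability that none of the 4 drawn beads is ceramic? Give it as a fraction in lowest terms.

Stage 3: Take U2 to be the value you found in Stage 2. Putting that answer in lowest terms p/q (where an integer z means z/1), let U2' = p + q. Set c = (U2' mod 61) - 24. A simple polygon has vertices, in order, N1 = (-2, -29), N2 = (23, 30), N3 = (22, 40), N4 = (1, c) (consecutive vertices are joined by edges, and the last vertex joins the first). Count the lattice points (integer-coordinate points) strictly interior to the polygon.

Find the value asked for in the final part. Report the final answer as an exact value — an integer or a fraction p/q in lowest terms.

578

Stage 1: 77946 = 2 * 3 * 11 * 1181; sigma = (1 + 2) * (1 + 3) * (1 + 11) * (1 + 1181) = 3 * 4 * 12 * 1182 = 170208; answer 170208
Stage 2: U1 = 170208; m = 5; total draws C(14,4) = 1001; favorable C(9,4) = 126; P = 18/143; answer 18/143
Stage 3: U2 = 18/143; threaded value p + q = 161; c = 15; cross terms: (-2*30 - 23*-29)=607, (23*40 - 22*30)=260, (22*15 - 1*40)=290, (1*-29 - -2*15)=1; twice the area = |1158| = 1158; area = 579; boundary points = 1 + 1 + 1 + 1 = 4; strictly interior points = area - boundary/2 + 1 = 578; answer 578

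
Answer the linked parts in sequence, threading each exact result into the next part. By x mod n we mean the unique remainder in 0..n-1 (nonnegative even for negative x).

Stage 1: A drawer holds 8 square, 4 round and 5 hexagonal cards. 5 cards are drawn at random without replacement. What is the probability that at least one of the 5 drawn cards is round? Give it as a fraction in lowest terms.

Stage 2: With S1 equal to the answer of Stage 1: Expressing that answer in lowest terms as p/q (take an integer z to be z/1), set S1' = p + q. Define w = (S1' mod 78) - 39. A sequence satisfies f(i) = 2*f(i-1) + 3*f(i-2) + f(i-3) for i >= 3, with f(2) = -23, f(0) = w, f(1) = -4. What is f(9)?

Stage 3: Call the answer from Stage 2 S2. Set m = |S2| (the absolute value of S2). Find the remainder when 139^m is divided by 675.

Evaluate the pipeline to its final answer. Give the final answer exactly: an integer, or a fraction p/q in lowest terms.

Stage 1: total draws C(17,5) = 6188; complement C(13,5) = 1287; favorable 6188 - 1287 = 4901; P = 377/476; answer 377/476
Stage 2: S1 = 377/476; threaded value p + q = 853; w = 34; f(3) = 2*(-23) + 3*(-4) + 1*(34) = -24; iterating: f(3)=-24, f(4)=-121, f(5)=-337, f(6)=-1061, f(7)=-3254, f(8)=-10028, f(9)=-30879; answer -30879
Stage 3: S2 = -30879; m = 30879; squarings mod 675: 139^1=139, 139^2=421, 139^4=391, 139^8=331, 139^16=211, 139^32=646, 139^64=166, 139^128=556, 139^256=661, 139^512=196, 139^1024=616, 139^2048=106, 139^4096=436, 139^8192=421, 139^16384=391; 139^30879 = 139^1 * 139^2 * 139^4 * 139^8 * 139^16 * 139^128 * 139^2048 * 139^4096 * 139^8192 * 139^16384 = 109 (mod 675); answer 109

109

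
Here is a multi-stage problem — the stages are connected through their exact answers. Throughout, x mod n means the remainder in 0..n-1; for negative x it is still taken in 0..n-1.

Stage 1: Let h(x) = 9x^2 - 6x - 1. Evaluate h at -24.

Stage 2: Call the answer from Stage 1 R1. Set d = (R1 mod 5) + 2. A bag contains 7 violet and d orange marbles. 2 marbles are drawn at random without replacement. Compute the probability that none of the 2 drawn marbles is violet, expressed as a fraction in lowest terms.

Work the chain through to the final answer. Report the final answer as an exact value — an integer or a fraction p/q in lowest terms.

6/55

Stage 1: 9*(-24)^2 - 6*(-24)^1 - 1 = (5184) + (144) + (-1) = 5327; answer 5327
Stage 2: R1 = 5327; d = 4; total draws C(11,2) = 55; favorable C(4,2) = 6; P = 6/55; answer 6/55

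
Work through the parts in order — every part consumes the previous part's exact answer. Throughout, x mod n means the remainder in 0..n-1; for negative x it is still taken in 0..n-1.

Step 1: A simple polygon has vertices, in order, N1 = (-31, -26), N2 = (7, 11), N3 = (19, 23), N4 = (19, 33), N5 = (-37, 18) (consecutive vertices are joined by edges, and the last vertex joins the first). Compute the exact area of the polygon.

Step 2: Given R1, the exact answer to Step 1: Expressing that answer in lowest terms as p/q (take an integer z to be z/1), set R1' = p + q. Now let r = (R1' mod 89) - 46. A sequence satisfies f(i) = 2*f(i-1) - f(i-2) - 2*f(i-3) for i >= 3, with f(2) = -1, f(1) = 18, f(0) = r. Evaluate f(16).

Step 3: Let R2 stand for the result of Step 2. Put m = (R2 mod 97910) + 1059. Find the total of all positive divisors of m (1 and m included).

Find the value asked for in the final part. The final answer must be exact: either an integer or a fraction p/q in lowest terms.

131772

Step 1: cross terms: (-31*11 - 7*-26)=-159, (7*23 - 19*11)=-48, (19*33 - 19*23)=190, (19*18 - -37*33)=1563, (-37*-26 - -31*18)=1520; twice the area = |3066| = 3066; area = 1533; answer 1533
Step 2: R1 = 1533; threaded value p + q = 1534; r = -25; f(3) = 2*(-1) - 1*(18) - 2*(-25) = 30; iterating: f(3)=30, f(4)=25, f(5)=22, f(6)=-41, f(7)=-154, f(8)=-311, f(9)=-386, f(10)=-153, f(11)=702, f(12)=2329, f(13)=4262, f(14)=4791, f(15)=662, f(16)=-11991; answer -11991
Step 3: R2 = -11991; m = 86978; 86978 = 2 * 157 * 277; sigma = (1 + 2) * (1 + 157) * (1 + 277) = 3 * 158 * 278 = 131772; answer 131772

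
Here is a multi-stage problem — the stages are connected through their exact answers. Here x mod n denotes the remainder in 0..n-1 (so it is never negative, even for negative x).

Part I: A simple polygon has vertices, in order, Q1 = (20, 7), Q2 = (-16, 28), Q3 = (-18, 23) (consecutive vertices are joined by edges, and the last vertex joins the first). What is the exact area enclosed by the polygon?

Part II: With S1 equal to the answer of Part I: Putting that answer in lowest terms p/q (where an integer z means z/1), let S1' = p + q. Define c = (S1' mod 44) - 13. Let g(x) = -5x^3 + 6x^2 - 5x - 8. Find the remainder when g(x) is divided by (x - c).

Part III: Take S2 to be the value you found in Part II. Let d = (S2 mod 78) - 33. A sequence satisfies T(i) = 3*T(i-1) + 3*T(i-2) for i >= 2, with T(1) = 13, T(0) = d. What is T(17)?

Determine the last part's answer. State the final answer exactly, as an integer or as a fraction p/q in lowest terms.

Part I: cross terms: (20*28 - -16*7)=672, (-16*23 - -18*28)=136, (-18*7 - 20*23)=-586; twice the area = |222| = 222; area = 111; answer 111
Part II: S1 = 111; threaded value p + q = 112; c = 11; remainder = value at the root: -5*(11)^3 + 6*(11)^2 - 5*(11)^1 - 8 = (-6655) + (726) + (-55) + (-8) = -5992; answer -5992
Part III: S2 = -5992; d = -19; T(2) = 3*(13) + 3*(-19) = -18; iterating: T(2)=-18, T(3)=-15, T(4)=-99, T(5)=-342, T(6)=-1323, T(7)=-4995, T(8)=-18954, T(9)=-71847, T(10)=-272403, T(11)=-1032750, T(12)=-3915459, T(13)=-14844627, T(14)=-56280258, T(15)=-213374655, T(16)=-808964739, T(17)=-3067018182; answer -3067018182

-3067018182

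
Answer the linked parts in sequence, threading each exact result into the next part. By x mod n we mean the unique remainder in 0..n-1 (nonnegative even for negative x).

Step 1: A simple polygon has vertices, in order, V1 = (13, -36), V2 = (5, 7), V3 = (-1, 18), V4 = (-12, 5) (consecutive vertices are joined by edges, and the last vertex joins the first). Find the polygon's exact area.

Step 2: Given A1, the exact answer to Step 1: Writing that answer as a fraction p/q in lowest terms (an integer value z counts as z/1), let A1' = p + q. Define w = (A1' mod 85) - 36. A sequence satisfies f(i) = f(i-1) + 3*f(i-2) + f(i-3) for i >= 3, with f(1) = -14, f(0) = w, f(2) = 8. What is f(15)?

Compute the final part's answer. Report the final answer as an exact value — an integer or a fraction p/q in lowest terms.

Step 1: cross terms: (13*7 - 5*-36)=271, (5*18 - -1*7)=97, (-1*5 - -12*18)=211, (-12*-36 - 13*5)=367; twice the area = |946| = 946; area = 473; answer 473
Step 2: A1 = 473; threaded value p + q = 474; w = 13; f(3) = 1*(8) + 3*(-14) + 1*(13) = -21; iterating: f(3)=-21, f(4)=-11, f(5)=-66, f(6)=-120, f(7)=-329, f(8)=-755, f(9)=-1862, f(10)=-4456, f(11)=-10797, f(12)=-26027, f(13)=-62874, f(14)=-151752, f(15)=-366401; answer -366401

-366401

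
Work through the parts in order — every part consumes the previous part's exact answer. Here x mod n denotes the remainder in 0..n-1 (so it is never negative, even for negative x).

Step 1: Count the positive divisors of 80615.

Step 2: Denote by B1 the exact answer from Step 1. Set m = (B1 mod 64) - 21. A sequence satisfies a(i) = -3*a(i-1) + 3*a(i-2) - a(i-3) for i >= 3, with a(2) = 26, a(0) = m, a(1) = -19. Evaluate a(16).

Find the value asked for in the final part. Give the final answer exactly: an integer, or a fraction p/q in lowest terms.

4869756907

Step 1: 80615 = 5 * 23 * 701; number of divisors = (1+1) * (1+1) * (1+1) = 8; answer 8
Step 2: B1 = 8; m = -13; a(3) = -3*(26) + 3*(-19) - 1*(-13) = -122; iterating: a(3)=-122, a(4)=463, a(5)=-1781, a(6)=6854, a(7)=-26368, a(8)=101447, a(9)=-390299, a(10)=1501606, a(11)=-5777162, a(12)=22226603, a(13)=-85512901, a(14)=328995674, a(15)=-1265752328, a(16)=4869756907; answer 4869756907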